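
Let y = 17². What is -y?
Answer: -289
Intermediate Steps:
y = 289
-y = -1*289 = -289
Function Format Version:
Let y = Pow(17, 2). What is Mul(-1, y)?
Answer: -289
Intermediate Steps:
y = 289
Mul(-1, y) = Mul(-1, 289) = -289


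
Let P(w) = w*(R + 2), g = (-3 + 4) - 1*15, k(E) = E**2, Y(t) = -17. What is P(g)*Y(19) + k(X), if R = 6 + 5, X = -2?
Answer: 3098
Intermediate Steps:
R = 11
g = -14 (g = 1 - 15 = -14)
P(w) = 13*w (P(w) = w*(11 + 2) = w*13 = 13*w)
P(g)*Y(19) + k(X) = (13*(-14))*(-17) + (-2)**2 = -182*(-17) + 4 = 3094 + 4 = 3098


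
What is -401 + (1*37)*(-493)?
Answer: -18642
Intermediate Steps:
-401 + (1*37)*(-493) = -401 + 37*(-493) = -401 - 18241 = -18642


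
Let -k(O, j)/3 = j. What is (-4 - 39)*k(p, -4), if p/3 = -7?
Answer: -516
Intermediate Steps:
p = -21 (p = 3*(-7) = -21)
k(O, j) = -3*j
(-4 - 39)*k(p, -4) = (-4 - 39)*(-3*(-4)) = -43*12 = -516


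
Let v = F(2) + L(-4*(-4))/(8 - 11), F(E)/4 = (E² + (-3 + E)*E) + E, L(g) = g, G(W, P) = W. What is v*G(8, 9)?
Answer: 256/3 ≈ 85.333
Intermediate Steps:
F(E) = 4*E + 4*E² + 4*E*(-3 + E) (F(E) = 4*((E² + (-3 + E)*E) + E) = 4*((E² + E*(-3 + E)) + E) = 4*(E + E² + E*(-3 + E)) = 4*E + 4*E² + 4*E*(-3 + E))
v = 32/3 (v = 8*2*(-1 + 2) + (-4*(-4))/(8 - 11) = 8*2*1 + 16/(-3) = 16 - ⅓*16 = 16 - 16/3 = 32/3 ≈ 10.667)
v*G(8, 9) = (32/3)*8 = 256/3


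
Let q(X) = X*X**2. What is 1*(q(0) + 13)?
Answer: 13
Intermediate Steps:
q(X) = X**3
1*(q(0) + 13) = 1*(0**3 + 13) = 1*(0 + 13) = 1*13 = 13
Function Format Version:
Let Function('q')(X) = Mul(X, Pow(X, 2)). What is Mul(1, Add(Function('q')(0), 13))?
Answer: 13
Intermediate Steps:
Function('q')(X) = Pow(X, 3)
Mul(1, Add(Function('q')(0), 13)) = Mul(1, Add(Pow(0, 3), 13)) = Mul(1, Add(0, 13)) = Mul(1, 13) = 13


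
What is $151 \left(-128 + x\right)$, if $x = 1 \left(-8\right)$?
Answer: $-20536$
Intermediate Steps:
$x = -8$
$151 \left(-128 + x\right) = 151 \left(-128 - 8\right) = 151 \left(-136\right) = -20536$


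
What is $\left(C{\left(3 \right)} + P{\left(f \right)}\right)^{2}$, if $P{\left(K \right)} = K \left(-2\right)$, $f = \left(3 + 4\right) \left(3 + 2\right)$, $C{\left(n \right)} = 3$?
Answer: $4489$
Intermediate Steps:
$f = 35$ ($f = 7 \cdot 5 = 35$)
$P{\left(K \right)} = - 2 K$
$\left(C{\left(3 \right)} + P{\left(f \right)}\right)^{2} = \left(3 - 70\right)^{2} = \left(-67\right)^{2} = 4489$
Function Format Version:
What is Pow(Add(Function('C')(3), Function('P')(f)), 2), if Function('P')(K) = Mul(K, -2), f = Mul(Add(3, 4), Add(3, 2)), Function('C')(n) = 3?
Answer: 4489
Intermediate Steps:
f = 35 (f = Mul(7, 5) = 35)
Function('P')(K) = Mul(-2, K)
Pow(Add(Function('C')(3), Function('P')(f)), 2) = Pow(Add(3, Mul(-2, 35)), 2) = Pow(Add(3, -70), 2) = Pow(-67, 2) = 4489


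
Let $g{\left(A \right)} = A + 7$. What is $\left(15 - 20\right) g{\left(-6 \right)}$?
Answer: $-5$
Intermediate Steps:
$g{\left(A \right)} = 7 + A$
$\left(15 - 20\right) g{\left(-6 \right)} = \left(15 - 20\right) \left(7 - 6\right) = \left(-5\right) 1 = -5$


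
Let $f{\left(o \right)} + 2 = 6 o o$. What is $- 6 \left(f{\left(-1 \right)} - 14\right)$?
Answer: $60$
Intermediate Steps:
$f{\left(o \right)} = -2 + 6 o^{2}$ ($f{\left(o \right)} = -2 + 6 o o = -2 + 6 o^{2}$)
$- 6 \left(f{\left(-1 \right)} - 14\right) = - 6 \left(\left(-2 + 6 \left(-1\right)^{2}\right) - 14\right) = - 6 \left(\left(-2 + 6 \cdot 1\right) - 14\right) = - 6 \left(\left(-2 + 6\right) - 14\right) = - 6 \left(4 - 14\right) = \left(-6\right) \left(-10\right) = 60$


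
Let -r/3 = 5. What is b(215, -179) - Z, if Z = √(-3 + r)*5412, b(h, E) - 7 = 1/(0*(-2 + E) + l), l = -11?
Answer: 76/11 - 16236*I*√2 ≈ 6.9091 - 22961.0*I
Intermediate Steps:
b(h, E) = 76/11 (b(h, E) = 7 + 1/(0*(-2 + E) - 11) = 7 + 1/(0 - 11) = 7 + 1/(-11) = 7 - 1/11 = 76/11)
r = -15 (r = -3*5 = -15)
Z = 16236*I*√2 (Z = √(-3 - 15)*5412 = √(-18)*5412 = (3*I*√2)*5412 = 16236*I*√2 ≈ 22961.0*I)
b(215, -179) - Z = 76/11 - 16236*I*√2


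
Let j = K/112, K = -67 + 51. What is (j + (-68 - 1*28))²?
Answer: 452929/49 ≈ 9243.5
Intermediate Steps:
K = -16
j = -⅐ (j = -16/112 = -16*1/112 = -⅐ ≈ -0.14286)
(j + (-68 - 1*28))² = (-⅐ + (-68 - 1*28))² = (-⅐ + (-68 - 28))² = (-⅐ - 96)² = (-673/7)² = 452929/49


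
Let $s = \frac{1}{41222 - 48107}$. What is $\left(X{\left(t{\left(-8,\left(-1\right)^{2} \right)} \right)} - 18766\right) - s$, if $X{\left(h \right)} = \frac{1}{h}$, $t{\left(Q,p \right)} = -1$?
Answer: $- \frac{129210794}{6885} \approx -18767.0$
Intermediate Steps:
$s = - \frac{1}{6885}$ ($s = \frac{1}{-6885} = - \frac{1}{6885} \approx -0.00014524$)
$\left(X{\left(t{\left(-8,\left(-1\right)^{2} \right)} \right)} - 18766\right) - s = \left(\frac{1}{-1} - 18766\right) - - \frac{1}{6885} = \left(-1 - 18766\right) + \frac{1}{6885} = -18767 + \frac{1}{6885} = - \frac{129210794}{6885}$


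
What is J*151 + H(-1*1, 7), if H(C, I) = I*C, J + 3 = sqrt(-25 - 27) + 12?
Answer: 1352 + 302*I*sqrt(13) ≈ 1352.0 + 1088.9*I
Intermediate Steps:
J = 9 + 2*I*sqrt(13) (J = -3 + (sqrt(-25 - 27) + 12) = -3 + (sqrt(-52) + 12) = -3 + (2*I*sqrt(13) + 12) = -3 + (12 + 2*I*sqrt(13)) = 9 + 2*I*sqrt(13) ≈ 9.0 + 7.2111*I)
H(C, I) = C*I
J*151 + H(-1*1, 7) = (9 + 2*I*sqrt(13))*151 - 1*1*7 = (1359 + 302*I*sqrt(13)) - 1*7 = (1359 + 302*I*sqrt(13)) - 7 = 1352 + 302*I*sqrt(13)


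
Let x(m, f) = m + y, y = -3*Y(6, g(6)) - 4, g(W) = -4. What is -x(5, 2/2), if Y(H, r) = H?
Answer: 17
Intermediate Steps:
y = -22 (y = -3*6 - 4 = -18 - 4 = -22)
x(m, f) = -22 + m (x(m, f) = m - 22 = -22 + m)
-x(5, 2/2) = -(-22 + 5) = -1*(-17) = 17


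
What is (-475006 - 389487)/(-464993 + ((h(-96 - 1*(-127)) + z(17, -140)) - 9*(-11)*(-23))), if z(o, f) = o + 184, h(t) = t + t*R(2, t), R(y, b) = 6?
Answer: 864493/466852 ≈ 1.8517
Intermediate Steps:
h(t) = 7*t (h(t) = t + t*6 = t + 6*t = 7*t)
z(o, f) = 184 + o
(-475006 - 389487)/(-464993 + ((h(-96 - 1*(-127)) + z(17, -140)) - 9*(-11)*(-23))) = (-475006 - 389487)/(-464993 + ((7*(-96 - 1*(-127)) + (184 + 17)) - 9*(-11)*(-23))) = -864493/(-464993 + ((7*(-96 + 127) + 201) + 99*(-23))) = -864493/(-464993 + ((7*31 + 201) - 2277)) = -864493/(-464993 + ((217 + 201) - 2277)) = -864493/(-464993 + (418 - 2277)) = -864493/(-464993 - 1859) = -864493/(-466852) = -864493*(-1/466852) = 864493/466852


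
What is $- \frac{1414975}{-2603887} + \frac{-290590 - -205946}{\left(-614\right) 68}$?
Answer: $\frac{69870361857}{27179372506} \approx 2.5707$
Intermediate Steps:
$- \frac{1414975}{-2603887} + \frac{-290590 - -205946}{\left(-614\right) 68} = \left(-1414975\right) \left(- \frac{1}{2603887}\right) + \frac{-290590 + 205946}{-41752} = \frac{1414975}{2603887} - - \frac{21161}{10438} = \frac{1414975}{2603887} + \frac{21161}{10438} = \frac{69870361857}{27179372506}$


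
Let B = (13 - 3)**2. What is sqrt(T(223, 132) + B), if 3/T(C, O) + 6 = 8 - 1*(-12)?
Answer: sqrt(19642)/14 ≈ 10.011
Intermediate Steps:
T(C, O) = 3/14 (T(C, O) = 3/(-6 + (8 - 1*(-12))) = 3/(-6 + (8 + 12)) = 3/(-6 + 20) = 3/14)
B = 100 (B = 10**2 = 100)
sqrt(T(223, 132) + B) = sqrt(3/14 + 100) = sqrt(1403/14) = sqrt(19642)/14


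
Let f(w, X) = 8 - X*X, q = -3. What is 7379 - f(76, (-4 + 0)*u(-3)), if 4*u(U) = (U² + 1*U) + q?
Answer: 7380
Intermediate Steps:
u(U) = -¾ + U/4 + U²/4 (u(U) = ((U² + 1*U) - 3)/4 = ((U² + U) - 3)/4 = ((U + U²) - 3)/4 = (-3 + U + U²)/4 = -¾ + U/4 + U²/4)
f(w, X) = 8 - X²
7379 - f(76, (-4 + 0)*u(-3)) = 7379 - (8 - ((-4 + 0)*(-¾ + (¼)*(-3) + (¼)*(-3)²))²) = 7379 - (8 - (-4*(-¾ - ¾ + (¼)*9))²) = 7379 - (8 - (-4*(-¾ - ¾ + 9/4))²) = 7379 - (8 - (-4*¾)²) = 7379 - (8 - 1*(-3)²) = 7379 - (8 - 1*9) = 7379 - (8 - 9) = 7379 - 1*(-1) = 7379 + 1 = 7380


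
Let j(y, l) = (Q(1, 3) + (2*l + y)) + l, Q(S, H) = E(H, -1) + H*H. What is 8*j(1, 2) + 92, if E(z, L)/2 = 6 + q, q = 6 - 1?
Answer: 396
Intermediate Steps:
q = 5
E(z, L) = 22 (E(z, L) = 2*(6 + 5) = 2*11 = 22)
Q(S, H) = 22 + H² (Q(S, H) = 22 + H*H = 22 + H²)
j(y, l) = 31 + y + 3*l (j(y, l) = ((22 + 3²) + (2*l + y)) + l = ((22 + 9) + (y + 2*l)) + l = (31 + (y + 2*l)) + l = (31 + y + 2*l) + l = 31 + y + 3*l)
8*j(1, 2) + 92 = 8*(31 + 1 + 3*2) + 92 = 8*(31 + 1 + 6) + 92 = 8*38 + 92 = 304 + 92 = 396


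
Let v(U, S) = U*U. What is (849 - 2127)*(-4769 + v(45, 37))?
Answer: 3506832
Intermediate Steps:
v(U, S) = U²
(849 - 2127)*(-4769 + v(45, 37)) = (849 - 2127)*(-4769 + 45²) = -1278*(-4769 + 2025) = -1278*(-2744) = 3506832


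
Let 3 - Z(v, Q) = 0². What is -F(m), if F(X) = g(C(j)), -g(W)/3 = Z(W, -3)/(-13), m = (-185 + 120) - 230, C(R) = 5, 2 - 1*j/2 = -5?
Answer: -9/13 ≈ -0.69231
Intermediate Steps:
j = 14 (j = 4 - 2*(-5) = 4 + 10 = 14)
m = -295 (m = -65 - 230 = -295)
Z(v, Q) = 3 (Z(v, Q) = 3 - 1*0² = 3 - 1*0 = 3 + 0 = 3)
g(W) = 9/13 (g(W) = -9/(-13) = -9*(-1)/13 = -3*(-3/13) = 9/13)
F(X) = 9/13
-F(m) = -1*9/13 = -9/13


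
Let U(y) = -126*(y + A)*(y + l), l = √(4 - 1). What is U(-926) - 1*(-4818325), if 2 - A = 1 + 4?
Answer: -103573679 + 117054*√3 ≈ -1.0337e+8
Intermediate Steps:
l = √3 ≈ 1.7320
A = -3 (A = 2 - (1 + 4) = 2 - 1*5 = 2 - 5 = -3)
U(y) = -126*(-3 + y)*(y + √3) (U(y) = -126*(y - 3)*(y + √3) = -126*(-3 + y)*(y + √3))
U(-926) - 1*(-4818325) = (-126*(-926)² + 378*(-926) + 378*√3 - 126*(-926)*√3) - 1*(-4818325) = (-126*857476 - 350028 + 378*√3 + 116676*√3) + 4818325 = (-108041976 - 350028 + 378*√3 + 116676*√3) + 4818325 = (-108392004 + 117054*√3) + 4818325 = -103573679 + 117054*√3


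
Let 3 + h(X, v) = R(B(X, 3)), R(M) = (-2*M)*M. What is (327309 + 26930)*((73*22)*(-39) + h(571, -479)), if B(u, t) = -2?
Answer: -22191302155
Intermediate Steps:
R(M) = -2*M²
h(X, v) = -11 (h(X, v) = -3 - 2*(-2)² = -3 - 2*4 = -3 - 8 = -11)
(327309 + 26930)*((73*22)*(-39) + h(571, -479)) = (327309 + 26930)*((73*22)*(-39) - 11) = 354239*(1606*(-39) - 11) = 354239*(-62634 - 11) = 354239*(-62645) = -22191302155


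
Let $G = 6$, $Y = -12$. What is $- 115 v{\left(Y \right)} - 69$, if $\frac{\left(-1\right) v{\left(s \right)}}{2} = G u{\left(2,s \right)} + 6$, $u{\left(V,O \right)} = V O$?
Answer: $-31809$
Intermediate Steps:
$u{\left(V,O \right)} = O V$
$v{\left(s \right)} = -12 - 24 s$ ($v{\left(s \right)} = - 2 \left(6 s 2 + 6\right) = - 2 \left(6 \cdot 2 s + 6\right) = - 2 \left(12 s + 6\right) = - 2 \left(6 + 12 s\right) = -12 - 24 s$)
$- 115 v{\left(Y \right)} - 69 = - 115 \left(-12 - -288\right) - 69 = - 115 \left(-12 + 288\right) - 69 = \left(-115\right) 276 - 69 = -31740 - 69 = -31809$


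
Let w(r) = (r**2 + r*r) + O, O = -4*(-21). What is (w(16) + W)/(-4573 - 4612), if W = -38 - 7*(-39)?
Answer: -831/9185 ≈ -0.090474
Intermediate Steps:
W = 235 (W = -38 + 273 = 235)
O = 84
w(r) = 84 + 2*r**2 (w(r) = (r**2 + r*r) + 84 = (r**2 + r**2) + 84 = 2*r**2 + 84 = 84 + 2*r**2)
(w(16) + W)/(-4573 - 4612) = ((84 + 2*16**2) + 235)/(-4573 - 4612) = ((84 + 2*256) + 235)/(-9185) = ((84 + 512) + 235)*(-1/9185) = (596 + 235)*(-1/9185) = 831*(-1/9185) = -831/9185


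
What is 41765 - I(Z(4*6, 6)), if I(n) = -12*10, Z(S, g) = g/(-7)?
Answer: 41885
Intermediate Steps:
Z(S, g) = -g/7 (Z(S, g) = g*(-1/7) = -g/7)
I(n) = -120
41765 - I(Z(4*6, 6)) = 41765 - 1*(-120) = 41765 + 120 = 41885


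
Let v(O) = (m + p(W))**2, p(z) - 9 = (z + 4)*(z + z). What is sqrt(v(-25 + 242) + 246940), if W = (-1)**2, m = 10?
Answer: sqrt(247781) ≈ 497.78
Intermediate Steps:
W = 1
p(z) = 9 + 2*z*(4 + z) (p(z) = 9 + (z + 4)*(z + z) = 9 + (4 + z)*(2*z) = 9 + 2*z*(4 + z))
v(O) = 841 (v(O) = (10 + (9 + 2*1**2 + 8*1))**2 = (10 + (9 + 2*1 + 8))**2 = (10 + (9 + 2 + 8))**2 = (10 + 19)**2 = 29**2 = 841)
sqrt(v(-25 + 242) + 246940) = sqrt(841 + 246940) = sqrt(247781)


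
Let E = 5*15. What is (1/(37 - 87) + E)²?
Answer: 14055001/2500 ≈ 5622.0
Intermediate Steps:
E = 75
(1/(37 - 87) + E)² = (1/(37 - 87) + 75)² = (1/(-50) + 75)² = (-1/50 + 75)² = (3749/50)² = 14055001/2500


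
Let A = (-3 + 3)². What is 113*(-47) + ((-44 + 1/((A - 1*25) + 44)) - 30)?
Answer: -102314/19 ≈ -5384.9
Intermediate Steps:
A = 0 (A = 0² = 0)
113*(-47) + ((-44 + 1/((A - 1*25) + 44)) - 30) = 113*(-47) + ((-44 + 1/((0 - 1*25) + 44)) - 30) = -5311 + ((-44 + 1/((0 - 25) + 44)) - 30) = -5311 + ((-44 + 1/(-25 + 44)) - 30) = -5311 + ((-44 + 1/19) - 30) = -5311 + (-835/19 - 30) = -5311 - 1405/19 = -102314/19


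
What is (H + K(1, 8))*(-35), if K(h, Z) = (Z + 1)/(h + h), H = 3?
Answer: -525/2 ≈ -262.50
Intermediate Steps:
K(h, Z) = (1 + Z)/(2*h) (K(h, Z) = (1 + Z)/((2*h)) = (1 + Z)*(1/(2*h)) = (1 + Z)/(2*h))
(H + K(1, 8))*(-35) = (3 + (½)*(1 + 8)/1)*(-35) = (3 + (½)*1*9)*(-35) = (3 + 9/2)*(-35) = (15/2)*(-35) = -525/2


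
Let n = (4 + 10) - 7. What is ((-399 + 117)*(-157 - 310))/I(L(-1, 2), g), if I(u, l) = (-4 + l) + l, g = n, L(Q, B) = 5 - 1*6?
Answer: 65847/5 ≈ 13169.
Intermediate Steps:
L(Q, B) = -1 (L(Q, B) = 5 - 6 = -1)
n = 7 (n = 14 - 7 = 7)
g = 7
I(u, l) = -4 + 2*l
((-399 + 117)*(-157 - 310))/I(L(-1, 2), g) = ((-399 + 117)*(-157 - 310))/(-4 + 2*7) = (-282*(-467))/(-4 + 14) = 131694/10 = 131694*(1/10) = 65847/5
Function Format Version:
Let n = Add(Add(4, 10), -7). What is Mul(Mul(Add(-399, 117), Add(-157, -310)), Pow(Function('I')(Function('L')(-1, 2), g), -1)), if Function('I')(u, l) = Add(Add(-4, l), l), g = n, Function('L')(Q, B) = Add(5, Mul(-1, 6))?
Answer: Rational(65847, 5) ≈ 13169.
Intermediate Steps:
Function('L')(Q, B) = -1 (Function('L')(Q, B) = Add(5, -6) = -1)
n = 7 (n = Add(14, -7) = 7)
g = 7
Function('I')(u, l) = Add(-4, Mul(2, l))
Mul(Mul(Add(-399, 117), Add(-157, -310)), Pow(Function('I')(Function('L')(-1, 2), g), -1)) = Mul(Mul(Add(-399, 117), Add(-157, -310)), Pow(Add(-4, Mul(2, 7)), -1)) = Mul(Mul(-282, -467), Pow(Add(-4, 14), -1)) = Mul(131694, Pow(10, -1)) = Mul(131694, Rational(1, 10)) = Rational(65847, 5)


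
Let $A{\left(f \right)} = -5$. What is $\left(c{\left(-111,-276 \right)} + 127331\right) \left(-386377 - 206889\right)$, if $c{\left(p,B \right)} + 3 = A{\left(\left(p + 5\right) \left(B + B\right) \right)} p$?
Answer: $-75868635878$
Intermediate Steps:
$c{\left(p,B \right)} = -3 - 5 p$
$\left(c{\left(-111,-276 \right)} + 127331\right) \left(-386377 - 206889\right) = \left(\left(-3 - -555\right) + 127331\right) \left(-386377 - 206889\right) = \left(\left(-3 + 555\right) + 127331\right) \left(-593266\right) = \left(552 + 127331\right) \left(-593266\right) = 127883 \left(-593266\right) = -75868635878$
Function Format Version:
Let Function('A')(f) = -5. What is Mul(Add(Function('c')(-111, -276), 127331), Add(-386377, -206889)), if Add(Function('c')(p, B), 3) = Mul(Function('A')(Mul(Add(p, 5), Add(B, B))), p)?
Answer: -75868635878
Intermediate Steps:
Function('c')(p, B) = Add(-3, Mul(-5, p))
Mul(Add(Function('c')(-111, -276), 127331), Add(-386377, -206889)) = Mul(Add(Add(-3, Mul(-5, -111)), 127331), Add(-386377, -206889)) = Mul(Add(Add(-3, 555), 127331), -593266) = Mul(Add(552, 127331), -593266) = Mul(127883, -593266) = -75868635878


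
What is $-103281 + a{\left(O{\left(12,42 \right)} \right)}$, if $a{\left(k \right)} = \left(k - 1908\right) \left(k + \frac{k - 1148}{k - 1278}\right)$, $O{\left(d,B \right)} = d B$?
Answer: $- \frac{34918803}{43} \approx -8.1207 \cdot 10^{5}$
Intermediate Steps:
$O{\left(d,B \right)} = B d$
$a{\left(k \right)} = \left(-1908 + k\right) \left(k + \frac{-1148 + k}{-1278 + k}\right)$
$-103281 + a{\left(O{\left(12,42 \right)} \right)} = -103281 + \frac{2190384 + \left(42 \cdot 12\right)^{3} - 3185 \left(42 \cdot 12\right)^{2} + 2435368 \cdot 42 \cdot 12}{-1278 + 42 \cdot 12} = -103281 + \frac{2190384 + 504^{3} - 3185 \cdot 504^{2} + 2435368 \cdot 504}{-1278 + 504} = -103281 + \frac{2190384 + 128024064 - 809040960 + 1227425472}{-774} = -103281 - \frac{2190384 + 128024064 - 809040960 + 1227425472}{774} = -103281 - \frac{30477720}{43} = - \frac{34918803}{43}$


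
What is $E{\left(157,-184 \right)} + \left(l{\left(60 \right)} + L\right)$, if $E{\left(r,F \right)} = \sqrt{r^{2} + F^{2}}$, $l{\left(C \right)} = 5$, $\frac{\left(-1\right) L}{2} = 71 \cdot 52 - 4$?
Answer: $-7371 + \sqrt{58505} \approx -7129.1$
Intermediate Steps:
$L = -7376$ ($L = - 2 \left(71 \cdot 52 - 4\right) = - 2 \left(3692 - 4\right) = \left(-2\right) 3688 = -7376$)
$E{\left(r,F \right)} = \sqrt{F^{2} + r^{2}}$
$E{\left(157,-184 \right)} + \left(l{\left(60 \right)} + L\right) = \sqrt{\left(-184\right)^{2} + 157^{2}} + \left(5 - 7376\right) = \sqrt{33856 + 24649} - 7371 = \sqrt{58505} - 7371 = -7371 + \sqrt{58505}$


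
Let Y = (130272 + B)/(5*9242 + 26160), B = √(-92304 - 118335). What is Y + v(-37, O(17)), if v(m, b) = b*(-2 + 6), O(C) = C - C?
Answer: 65136/36185 + I*√210639/72370 ≈ 1.8001 + 0.0063418*I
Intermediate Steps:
O(C) = 0
v(m, b) = 4*b (v(m, b) = b*4 = 4*b)
B = I*√210639 (B = √(-210639) = I*√210639 ≈ 458.95*I)
Y = 65136/36185 + I*√210639/72370 (Y = (130272 + I*√210639)/(5*9242 + 26160) = (130272 + I*√210639)/(46210 + 26160) = (130272 + I*√210639)/72370 = (130272 + I*√210639)*(1/72370) = 65136/36185 + I*√210639/72370 ≈ 1.8001 + 0.0063418*I)
Y + v(-37, O(17)) = (65136/36185 + I*√210639/72370) + 4*0 = (65136/36185 + I*√210639/72370) + 0 = 65136/36185 + I*√210639/72370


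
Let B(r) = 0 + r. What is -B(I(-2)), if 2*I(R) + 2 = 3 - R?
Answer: -3/2 ≈ -1.5000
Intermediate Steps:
I(R) = ½ - R/2 (I(R) = -1 + (3 - R)/2 = -1 + (3/2 - R/2) = ½ - R/2)
B(r) = r
-B(I(-2)) = -(½ - ½*(-2)) = -(½ + 1) = -1*3/2 = -3/2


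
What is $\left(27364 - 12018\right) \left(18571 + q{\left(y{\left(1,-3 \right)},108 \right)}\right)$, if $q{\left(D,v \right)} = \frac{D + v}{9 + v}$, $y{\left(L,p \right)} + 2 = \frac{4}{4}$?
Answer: $\frac{33345538244}{117} \approx 2.85 \cdot 10^{8}$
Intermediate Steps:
$y{\left(L,p \right)} = -1$ ($y{\left(L,p \right)} = -2 + \frac{4}{4} = -2 + 4 \cdot \frac{1}{4} = -2 + 1 = -1$)
$q{\left(D,v \right)} = \frac{D + v}{9 + v}$
$\left(27364 - 12018\right) \left(18571 + q{\left(y{\left(1,-3 \right)},108 \right)}\right) = \left(27364 - 12018\right) \left(18571 + \frac{-1 + 108}{9 + 108}\right) = 15346 \left(18571 + \frac{1}{117} \cdot 107\right) = 15346 \left(18571 + \frac{107}{117}\right) = 15346 \cdot \frac{2172914}{117} = \frac{33345538244}{117}$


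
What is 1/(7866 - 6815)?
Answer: 1/1051 ≈ 0.00095147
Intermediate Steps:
1/(7866 - 6815) = 1/1051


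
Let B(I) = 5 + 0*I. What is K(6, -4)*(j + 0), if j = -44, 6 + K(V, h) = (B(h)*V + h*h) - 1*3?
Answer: -1628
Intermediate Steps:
B(I) = 5 (B(I) = 5 + 0 = 5)
K(V, h) = -9 + h² + 5*V (K(V, h) = -6 + ((5*V + h*h) - 1*3) = -6 + ((5*V + h²) - 3) = -6 + ((h² + 5*V) - 3) = -6 + (-3 + h² + 5*V) = -9 + h² + 5*V)
K(6, -4)*(j + 0) = (-9 + (-4)² + 5*6)*(-44 + 0) = (-9 + 16 + 30)*(-44) = 37*(-44) = -1628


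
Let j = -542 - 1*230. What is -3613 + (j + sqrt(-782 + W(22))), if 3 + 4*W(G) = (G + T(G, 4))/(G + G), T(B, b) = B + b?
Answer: -4385 + I*sqrt(378719)/22 ≈ -4385.0 + 27.973*I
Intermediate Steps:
j = -772 (j = -542 - 230 = -772)
W(G) = -3/4 + (4 + 2*G)/(8*G) (W(G) = -3/4 + ((G + (G + 4))/(G + G))/4 = -3/4 + ((G + (4 + G))/((2*G)))/4 = -3/4 + ((4 + 2*G)*(1/(2*G)))/4 = -3/4 + ((4 + 2*G)/(2*G))/4 = -3/4 + (4 + 2*G)/(8*G))
-3613 + (j + sqrt(-782 + W(22))) = -3613 + (-772 + sqrt(-782 + (1/2)*(1 - 1*22)/22)) = -3613 + (-772 + sqrt(-782 + (1/2)*(1/22)*(1 - 22))) = -3613 + (-772 + sqrt(-782 + (1/2)*(1/22)*(-21))) = -3613 + (-772 + sqrt(-782 - 21/44)) = -3613 + (-772 + sqrt(-34429/44)) = -3613 + (-772 + I*sqrt(378719)/22) = -4385 + I*sqrt(378719)/22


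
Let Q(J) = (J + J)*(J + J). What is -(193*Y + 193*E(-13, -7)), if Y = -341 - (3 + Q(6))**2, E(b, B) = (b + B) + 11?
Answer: 4238087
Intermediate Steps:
Q(J) = 4*J**2 (Q(J) = (2*J)*(2*J) = 4*J**2)
E(b, B) = 11 + B + b (E(b, B) = (B + b) + 11 = 11 + B + b)
Y = -21950 (Y = -341 - (3 + 4*6**2)**2 = -341 - (3 + 4*36)**2 = -341 - (3 + 144)**2 = -341 - 1*147**2 = -341 - 1*21609 = -341 - 21609 = -21950)
-(193*Y + 193*E(-13, -7)) = -193/(1/((11 - 7 - 13) - 21950)) = -193/(1/(-9 - 21950)) = -193/(1/(-21959)) = -193/(-1/21959) = -193*(-21959) = 4238087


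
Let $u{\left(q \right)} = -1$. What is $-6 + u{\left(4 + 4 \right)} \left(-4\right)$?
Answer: $-2$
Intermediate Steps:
$-6 + u{\left(4 + 4 \right)} \left(-4\right) = -6 - -4 = -6 + 4 = -2$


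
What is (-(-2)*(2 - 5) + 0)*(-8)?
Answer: 48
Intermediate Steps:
(-(-2)*(2 - 5) + 0)*(-8) = (-(-2)*(-3) + 0)*(-8) = (-2*3 + 0)*(-8) = (-6 + 0)*(-8) = -6*(-8) = 48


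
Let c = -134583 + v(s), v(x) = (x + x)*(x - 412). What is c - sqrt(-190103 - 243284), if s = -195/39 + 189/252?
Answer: -1048359/8 - I*sqrt(433387) ≈ -1.3104e+5 - 658.32*I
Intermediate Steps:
s = -17/4 (s = -195*1/39 + 189*(1/252) = -5 + 3/4 = -17/4 ≈ -4.2500)
v(x) = 2*x*(-412 + x) (v(x) = (2*x)*(-412 + x) = 2*x*(-412 + x))
c = -1048359/8 (c = -134583 + 2*(-17/4)*(-412 - 17/4) = -134583 + 2*(-17/4)*(-1665/4) = -134583 + 28305/8 = -1048359/8 ≈ -1.3104e+5)
c - sqrt(-190103 - 243284) = -1048359/8 - sqrt(-190103 - 243284) = -1048359/8 - sqrt(-433387) = -1048359/8 - I*sqrt(433387)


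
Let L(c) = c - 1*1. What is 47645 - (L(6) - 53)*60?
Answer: 50525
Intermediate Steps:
L(c) = -1 + c (L(c) = c - 1 = -1 + c)
47645 - (L(6) - 53)*60 = 47645 - ((-1 + 6) - 53)*60 = 47645 - (5 - 53)*60 = 47645 - (-48)*60 = 47645 - 1*(-2880) = 47645 + 2880 = 50525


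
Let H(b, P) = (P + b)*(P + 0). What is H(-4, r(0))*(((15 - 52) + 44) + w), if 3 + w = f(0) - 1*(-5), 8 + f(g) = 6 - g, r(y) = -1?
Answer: 35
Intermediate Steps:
f(g) = -2 - g (f(g) = -8 + (6 - g) = -2 - g)
H(b, P) = P*(P + b) (H(b, P) = (P + b)*P = P*(P + b))
w = 0 (w = -3 + ((-2 - 1*0) - 1*(-5)) = -3 + ((-2 + 0) + 5) = -3 + (-2 + 5) = -3 + 3 = 0)
H(-4, r(0))*(((15 - 52) + 44) + w) = (-(-1 - 4))*(((15 - 52) + 44) + 0) = (-1*(-5))*((-37 + 44) + 0) = 5*(7 + 0) = 5*7 = 35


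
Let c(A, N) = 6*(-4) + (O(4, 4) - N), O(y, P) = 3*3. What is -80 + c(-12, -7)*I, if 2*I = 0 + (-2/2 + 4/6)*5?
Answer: -220/3 ≈ -73.333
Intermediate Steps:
O(y, P) = 9
I = -⅚ (I = (0 + (-2/2 + 4/6)*5)/2 = (0 + (-2*½ + 4*(⅙))*5)/2 = (0 + (-1 + ⅔)*5)/2 = (0 - ⅓*5)/2 = (0 - 5/3)/2 = (½)*(-5/3) = -⅚ ≈ -0.83333)
c(A, N) = -15 - N (c(A, N) = 6*(-4) + (9 - N) = -24 + (9 - N) = -15 - N)
-80 + c(-12, -7)*I = -80 + (-15 - 1*(-7))*(-⅚) = -80 + (-15 + 7)*(-⅚) = -80 - 8*(-⅚) = -80 + 20/3 = -220/3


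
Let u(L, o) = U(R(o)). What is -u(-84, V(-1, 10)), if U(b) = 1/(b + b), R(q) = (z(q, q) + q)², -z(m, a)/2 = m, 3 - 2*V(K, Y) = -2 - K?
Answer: -⅛ ≈ -0.12500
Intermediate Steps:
V(K, Y) = 5/2 + K/2 (V(K, Y) = 3/2 - (-2 - K)/2 = 3/2 + (1 + K/2) = 5/2 + K/2)
z(m, a) = -2*m
R(q) = q² (R(q) = (-2*q + q)² = (-q)² = q²)
U(b) = 1/(2*b)
u(L, o) = 1/(2*o²) (u(L, o) = 1/(2*(o²)) = 1/(2*o²))
-u(-84, V(-1, 10)) = -1/(2*(5/2 + (½)*(-1))²) = -1/(2*(5/2 - ½)²) = -1/(2*2²) = -1/(2*4) = -1*⅛ = -⅛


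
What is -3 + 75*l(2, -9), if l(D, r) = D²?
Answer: 297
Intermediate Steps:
-3 + 75*l(2, -9) = -3 + 75*2² = -3 + 75*4 = -3 + 300 = 297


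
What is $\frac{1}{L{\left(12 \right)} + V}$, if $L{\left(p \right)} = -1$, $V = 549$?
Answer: $\frac{1}{548} \approx 0.0018248$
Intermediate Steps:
$\frac{1}{L{\left(12 \right)} + V} = \frac{1}{-1 + 549} = \frac{1}{548}$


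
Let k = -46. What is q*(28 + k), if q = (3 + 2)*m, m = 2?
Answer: -180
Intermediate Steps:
q = 10 (q = (3 + 2)*2 = 5*2 = 10)
q*(28 + k) = 10*(28 - 46) = 10*(-18) = -180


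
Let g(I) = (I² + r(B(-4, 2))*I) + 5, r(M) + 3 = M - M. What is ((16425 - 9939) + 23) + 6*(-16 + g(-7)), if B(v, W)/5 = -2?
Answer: 6863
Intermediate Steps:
B(v, W) = -10 (B(v, W) = 5*(-2) = -10)
r(M) = -3 (r(M) = -3 + (M - M) = -3 + 0 = -3)
g(I) = 5 + I² - 3*I (g(I) = (I² - 3*I) + 5 = 5 + I² - 3*I)
((16425 - 9939) + 23) + 6*(-16 + g(-7)) = ((16425 - 9939) + 23) + 6*(-16 + (5 + (-7)² - 3*(-7))) = (6486 + 23) + 6*(-16 + (5 + 49 + 21)) = 6509 + 6*(-16 + 75) = 6509 + 6*59 = 6509 + 354 = 6863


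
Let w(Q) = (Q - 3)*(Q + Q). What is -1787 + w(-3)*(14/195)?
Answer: -115987/65 ≈ -1784.4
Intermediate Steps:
w(Q) = 2*Q*(-3 + Q) (w(Q) = (-3 + Q)*(2*Q) = 2*Q*(-3 + Q))
-1787 + w(-3)*(14/195) = -1787 + (2*(-3)*(-3 - 3))*(14/195) = -1787 + (2*(-3)*(-6))*(14*(1/195)) = -1787 + 36*(14/195) = -1787 + 168/65 = -115987/65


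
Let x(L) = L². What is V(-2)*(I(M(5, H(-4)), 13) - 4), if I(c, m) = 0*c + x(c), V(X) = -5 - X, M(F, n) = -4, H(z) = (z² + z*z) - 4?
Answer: -36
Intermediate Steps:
H(z) = -4 + 2*z² (H(z) = (z² + z²) - 4 = 2*z² - 4 = -4 + 2*z²)
I(c, m) = c² (I(c, m) = 0*c + c² = 0 + c² = c²)
V(-2)*(I(M(5, H(-4)), 13) - 4) = (-5 - 1*(-2))*((-4)² - 4) = (-5 + 2)*(16 - 4) = -3*12 = -36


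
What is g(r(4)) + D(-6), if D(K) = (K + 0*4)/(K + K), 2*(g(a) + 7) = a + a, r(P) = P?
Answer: -5/2 ≈ -2.5000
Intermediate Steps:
g(a) = -7 + a (g(a) = -7 + (a + a)/2 = -7 + (2*a)/2 = -7 + a)
D(K) = ½ (D(K) = (K + 0)/((2*K)) = K*(1/(2*K)) = ½)
g(r(4)) + D(-6) = (-7 + 4) + ½ = -3 + ½ = -5/2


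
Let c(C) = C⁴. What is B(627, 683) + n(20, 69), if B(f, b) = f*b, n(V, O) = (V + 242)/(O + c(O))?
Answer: 4853510056526/11333595 ≈ 4.2824e+5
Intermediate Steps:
n(V, O) = (242 + V)/(O + O⁴) (n(V, O) = (V + 242)/(O + O⁴) = (242 + V)/(O + O⁴))
B(f, b) = b*f
B(627, 683) + n(20, 69) = 683*627 + (242 + 20)/(69 + 69⁴) = 428241 + 262/(69 + 22667121) = 428241 + 262/22667190 = 428241 + (1/22667190)*262 = 428241 + 131/11333595 = 4853510056526/11333595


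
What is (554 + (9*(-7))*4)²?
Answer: 91204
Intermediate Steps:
(554 + (9*(-7))*4)² = (554 - 63*4)² = (554 - 252)² = 302² = 91204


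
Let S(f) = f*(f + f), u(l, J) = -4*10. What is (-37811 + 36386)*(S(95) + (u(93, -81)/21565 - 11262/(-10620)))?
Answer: -689009809205/26786 ≈ -2.5723e+7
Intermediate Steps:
u(l, J) = -40
S(f) = 2*f² (S(f) = f*(2*f) = 2*f²)
(-37811 + 36386)*(S(95) + (u(93, -81)/21565 - 11262/(-10620))) = (-37811 + 36386)*(2*95² + (-40/21565 - 11262/(-10620))) = -1425*(2*9025 + (-40*1/21565 - 11262*(-1/10620))) = -1425*(18050 + (-8/4313 + 1877/1770)) = -1425*(18050 + 8081341/7634010) = -1425*137801961841/7634010 = -689009809205/26786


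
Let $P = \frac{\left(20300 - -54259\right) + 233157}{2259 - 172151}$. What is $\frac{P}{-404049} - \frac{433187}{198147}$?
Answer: $- \frac{2477993960591512}{1133478327167673} \approx -2.1862$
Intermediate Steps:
$P = - \frac{76929}{42473}$ ($P = \frac{\left(20300 + 54259\right) + 233157}{-169892} = \left(74559 + 233157\right) \left(- \frac{1}{169892}\right) = 307716 \left(- \frac{1}{169892}\right) = - \frac{76929}{42473} \approx -1.8112$)
$\frac{P}{-404049} - \frac{433187}{198147} = - \frac{76929}{42473 \left(-404049\right)} - \frac{433187}{198147} = \left(- \frac{76929}{42473}\right) \left(- \frac{1}{404049}\right) - \frac{433187}{198147} = \frac{25643}{5720391059} - \frac{433187}{198147} = - \frac{2477993960591512}{1133478327167673}$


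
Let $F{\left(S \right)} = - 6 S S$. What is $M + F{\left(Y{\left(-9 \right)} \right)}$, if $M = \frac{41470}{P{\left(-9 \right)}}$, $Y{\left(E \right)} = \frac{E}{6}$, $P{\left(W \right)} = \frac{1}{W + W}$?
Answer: $- \frac{1492947}{2} \approx -7.4647 \cdot 10^{5}$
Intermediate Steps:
$P{\left(W \right)} = \frac{1}{2 W}$
$Y{\left(E \right)} = \frac{E}{6}$ ($Y{\left(E \right)} = E \frac{1}{6} = \frac{E}{6}$)
$M = -746460$ ($M = \frac{41470}{\frac{1}{2} \frac{1}{-9}} = \frac{41470}{\frac{1}{2} \left(- \frac{1}{9}\right)} = \frac{41470}{- \frac{1}{18}} = 41470 \left(-18\right) = -746460$)
$F{\left(S \right)} = - 6 S^{2}$
$M + F{\left(Y{\left(-9 \right)} \right)} = -746460 - 6 \left(\frac{1}{6} \left(-9\right)\right)^{2} = -746460 - 6 \left(- \frac{3}{2}\right)^{2} = -746460 - \frac{27}{2} = - \frac{1492947}{2}$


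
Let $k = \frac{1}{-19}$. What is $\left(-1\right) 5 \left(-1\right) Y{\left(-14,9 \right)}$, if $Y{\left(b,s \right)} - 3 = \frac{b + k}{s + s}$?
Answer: $\frac{1265}{114} \approx 11.096$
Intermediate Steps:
$k = - \frac{1}{19} \approx -0.052632$
$Y{\left(b,s \right)} = 3 + \frac{- \frac{1}{19} + b}{2 s}$ ($Y{\left(b,s \right)} = 3 + \frac{b - \frac{1}{19}}{s + s} = 3 + \frac{- \frac{1}{19} + b}{2 s}$)
$\left(-1\right) 5 \left(-1\right) Y{\left(-14,9 \right)} = \left(-1\right) 5 \left(-1\right) \frac{-1 + 19 \left(-14\right) + 114 \cdot 9}{38 \cdot 9} = \left(-5\right) \left(-1\right) \frac{1}{38} \cdot \frac{1}{9} \left(-1 - 266 + 1026\right) = 5 \cdot \frac{1}{38} \cdot \frac{1}{9} \cdot 759 = 5 \cdot \frac{253}{114} = \frac{1265}{114}$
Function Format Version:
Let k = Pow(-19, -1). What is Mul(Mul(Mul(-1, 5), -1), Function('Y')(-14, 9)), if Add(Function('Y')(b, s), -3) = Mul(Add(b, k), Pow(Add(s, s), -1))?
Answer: Rational(1265, 114) ≈ 11.096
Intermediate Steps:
k = Rational(-1, 19) ≈ -0.052632
Function('Y')(b, s) = Add(3, Mul(Rational(1, 2), Pow(s, -1), Add(Rational(-1, 19), b))) (Function('Y')(b, s) = Add(3, Mul(Add(b, Rational(-1, 19)), Pow(Add(s, s), -1))) = Add(3, Mul(Add(Rational(-1, 19), b), Pow(Mul(2, s), -1))) = Add(3, Mul(Add(Rational(-1, 19), b), Mul(Rational(1, 2), Pow(s, -1)))) = Add(3, Mul(Rational(1, 2), Pow(s, -1), Add(Rational(-1, 19), b))))
Mul(Mul(Mul(-1, 5), -1), Function('Y')(-14, 9)) = Mul(Mul(Mul(-1, 5), -1), Mul(Rational(1, 38), Pow(9, -1), Add(-1, Mul(19, -14), Mul(114, 9)))) = Mul(Mul(-5, -1), Mul(Rational(1, 38), Rational(1, 9), Add(-1, -266, 1026))) = Mul(5, Mul(Rational(1, 38), Rational(1, 9), 759)) = Mul(5, Rational(253, 114)) = Rational(1265, 114)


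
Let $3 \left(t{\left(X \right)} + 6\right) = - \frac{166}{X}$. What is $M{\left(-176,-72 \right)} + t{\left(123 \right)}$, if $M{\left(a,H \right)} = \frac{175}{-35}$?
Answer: $- \frac{4225}{369} \approx -11.45$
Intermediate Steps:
$M{\left(a,H \right)} = -5$ ($M{\left(a,H \right)} = 175 \left(- \frac{1}{35}\right) = -5$)
$t{\left(X \right)} = -6 - \frac{166}{3 X}$ ($t{\left(X \right)} = -6 + \frac{\left(-166\right) \frac{1}{X}}{3} = -6 - \frac{166}{3 X}$)
$M{\left(-176,-72 \right)} + t{\left(123 \right)} = -5 - \left(6 + \frac{166}{3 \cdot 123}\right) = -5 - \frac{2380}{369} = - \frac{4225}{369}$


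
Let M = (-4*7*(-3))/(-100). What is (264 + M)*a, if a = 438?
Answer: 2881602/25 ≈ 1.1526e+5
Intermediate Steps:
M = -21/25 (M = -28*(-3)*(-1/100) = 84*(-1/100) = -21/25 ≈ -0.84000)
(264 + M)*a = (264 - 21/25)*438 = (6579/25)*438 = 2881602/25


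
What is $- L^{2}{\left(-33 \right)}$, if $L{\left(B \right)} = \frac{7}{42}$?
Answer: $- \frac{1}{36} \approx -0.027778$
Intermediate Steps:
$L{\left(B \right)} = \frac{1}{6}$ ($L{\left(B \right)} = 7 \cdot \frac{1}{42} = \frac{1}{6}$)
$- L^{2}{\left(-33 \right)} = - \frac{1}{36}$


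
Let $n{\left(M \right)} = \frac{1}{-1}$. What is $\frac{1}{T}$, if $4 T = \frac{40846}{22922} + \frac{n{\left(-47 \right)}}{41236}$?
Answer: $\frac{1890423184}{842151367} \approx 2.2448$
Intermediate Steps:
$n{\left(M \right)} = -1$
$T = \frac{842151367}{1890423184}$ ($T = \frac{\frac{40846}{22922} - \frac{1}{41236}}{4} = \frac{40846 \cdot \frac{1}{22922} - \frac{1}{41236}}{4} = \frac{\frac{20423}{11461} - \frac{1}{41236}}{4} = \frac{1}{4} \cdot \frac{842151367}{472605796} = \frac{842151367}{1890423184} \approx 0.44548$)
$\frac{1}{T} = \frac{1}{\frac{842151367}{1890423184}} = \frac{1890423184}{842151367}$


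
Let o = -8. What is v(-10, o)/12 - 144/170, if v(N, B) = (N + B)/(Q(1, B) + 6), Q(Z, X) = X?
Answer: -33/340 ≈ -0.097059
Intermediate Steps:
v(N, B) = (B + N)/(6 + B) (v(N, B) = (N + B)/(B + 6) = (B + N)/(6 + B))
v(-10, o)/12 - 144/170 = ((-8 - 10)/(6 - 8))/12 - 144/170 = (-18/(-2))*(1/12) - 144*1/170 = -1/2*(-18)*(1/12) - 72/85 = 9*(1/12) - 72/85 = 3/4 - 72/85 = -33/340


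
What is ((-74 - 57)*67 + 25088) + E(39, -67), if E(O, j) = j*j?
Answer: 20800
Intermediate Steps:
E(O, j) = j²
((-74 - 57)*67 + 25088) + E(39, -67) = ((-74 - 57)*67 + 25088) + (-67)² = (-131*67 + 25088) + 4489 = (-8777 + 25088) + 4489 = 16311 + 4489 = 20800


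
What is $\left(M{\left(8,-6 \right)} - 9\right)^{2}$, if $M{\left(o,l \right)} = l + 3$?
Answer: $144$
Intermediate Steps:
$M{\left(o,l \right)} = 3 + l$
$\left(M{\left(8,-6 \right)} - 9\right)^{2} = \left(\left(3 - 6\right) - 9\right)^{2} = \left(-3 + \left(-25 + 16\right)\right)^{2} = \left(-3 - 9\right)^{2} = \left(-12\right)^{2} = 144$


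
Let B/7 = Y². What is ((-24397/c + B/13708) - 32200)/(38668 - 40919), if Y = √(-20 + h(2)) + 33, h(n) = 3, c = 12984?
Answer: 1432835860135/100160874168 - 231*I*√17/15428354 ≈ 14.305 - 6.1733e-5*I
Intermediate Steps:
Y = 33 + I*√17 (Y = √(-20 + 3) + 33 = √(-17) + 33 = I*√17 + 33 = 33 + I*√17 ≈ 33.0 + 4.1231*I)
B = 7*(33 + I*√17)² ≈ 7504.0 + 1904.9*I
((-24397/c + B/13708) - 32200)/(38668 - 40919) = ((-24397/12984 + (7504 + 462*I*√17)/13708) - 32200)/(38668 - 40919) = ((-24397*1/12984 + (7504 + 462*I*√17)*(1/13708)) - 32200)/(-2251) = ((-24397/12984 + (1876/3427 + 231*I*√17/6854)) - 32200)*(-1/2251) = ((-59250535/44496168 + 231*I*√17/6854) - 32200)*(-1/2251) = (-1432835860135/44496168 + 231*I*√17/6854)*(-1/2251) = 1432835860135/100160874168 - 231*I*√17/15428354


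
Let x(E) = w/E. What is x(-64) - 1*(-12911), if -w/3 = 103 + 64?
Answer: 826805/64 ≈ 12919.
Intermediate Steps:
w = -501 (w = -3*(103 + 64) = -3*167 = -501)
x(E) = -501/E
x(-64) - 1*(-12911) = -501/(-64) - 1*(-12911) = -501*(-1/64) + 12911 = 501/64 + 12911 = 826805/64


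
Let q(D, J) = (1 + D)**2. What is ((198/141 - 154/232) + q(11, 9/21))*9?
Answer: 7102125/5452 ≈ 1302.7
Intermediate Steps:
((198/141 - 154/232) + q(11, 9/21))*9 = ((198/141 - 154/232) + (1 + 11)**2)*9 = ((198*(1/141) - 154*1/232) + 12**2)*9 = ((66/47 - 77/116) + 144)*9 = (4037/5452 + 144)*9 = (789125/5452)*9 = 7102125/5452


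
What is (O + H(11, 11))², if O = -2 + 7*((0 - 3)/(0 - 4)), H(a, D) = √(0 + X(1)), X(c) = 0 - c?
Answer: 153/16 + 13*I/2 ≈ 9.5625 + 6.5*I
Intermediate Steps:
X(c) = -c
H(a, D) = I (H(a, D) = √(0 - 1*1) = √(0 - 1) = √(-1) = I)
O = 13/4 (O = -2 + 7*(-3/(-4)) = -2 + 7*(-3*(-¼)) = -2 + 7*(¾) = -2 + 21/4 = 13/4 ≈ 3.2500)
(O + H(11, 11))² = (13/4 + I)²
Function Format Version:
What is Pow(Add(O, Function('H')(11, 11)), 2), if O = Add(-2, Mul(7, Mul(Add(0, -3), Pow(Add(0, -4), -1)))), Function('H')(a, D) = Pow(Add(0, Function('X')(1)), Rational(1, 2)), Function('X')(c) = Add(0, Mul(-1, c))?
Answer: Add(Rational(153, 16), Mul(Rational(13, 2), I)) ≈ Add(9.5625, Mul(6.5000, I))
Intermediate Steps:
Function('X')(c) = Mul(-1, c)
Function('H')(a, D) = I (Function('H')(a, D) = Pow(Add(0, Mul(-1, 1)), Rational(1, 2)) = Pow(Add(0, -1), Rational(1, 2)) = Pow(-1, Rational(1, 2)) = I)
O = Rational(13, 4) (O = Add(-2, Mul(7, Mul(-3, Pow(-4, -1)))) = Add(-2, Mul(7, Mul(-3, Rational(-1, 4)))) = Add(-2, Mul(7, Rational(3, 4))) = Add(-2, Rational(21, 4)) = Rational(13, 4) ≈ 3.2500)
Pow(Add(O, Function('H')(11, 11)), 2) = Pow(Add(Rational(13, 4), I), 2)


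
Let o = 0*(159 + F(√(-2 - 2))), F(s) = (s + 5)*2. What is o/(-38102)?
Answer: 0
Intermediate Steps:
F(s) = 10 + 2*s (F(s) = (5 + s)*2 = 10 + 2*s)
o = 0 (o = 0*(159 + (10 + 2*√(-2 - 2))) = 0*(159 + (10 + 2*√(-4))) = 0*(159 + (10 + 2*(2*I))) = 0*(159 + (10 + 4*I)) = 0*(169 + 4*I) = 0)
o/(-38102) = 0/(-38102) = 0*(-1/38102) = 0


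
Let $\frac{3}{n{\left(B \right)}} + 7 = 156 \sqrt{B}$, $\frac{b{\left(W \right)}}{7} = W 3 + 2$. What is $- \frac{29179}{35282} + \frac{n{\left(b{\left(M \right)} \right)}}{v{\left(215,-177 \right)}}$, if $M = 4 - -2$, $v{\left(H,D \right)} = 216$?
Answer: $- \frac{511264732931}{618199490376} + \frac{13 \sqrt{35}}{10220973} \approx -0.82701$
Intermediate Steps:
$M = 6$ ($M = 4 + 2 = 6$)
$b{\left(W \right)} = 14 + 21 W$ ($b{\left(W \right)} = 7 \left(W 3 + 2\right) = 7 \left(3 W + 2\right) = 7 \left(2 + 3 W\right) = 14 + 21 W$)
$n{\left(B \right)} = \frac{3}{-7 + 156 \sqrt{B}}$
$- \frac{29179}{35282} + \frac{n{\left(b{\left(M \right)} \right)}}{v{\left(215,-177 \right)}} = - \frac{29179}{35282} + \frac{3 \frac{1}{-7 + 156 \sqrt{14 + 21 \cdot 6}}}{216} = \left(-29179\right) \frac{1}{35282} + \frac{3}{-7 + 156 \sqrt{14 + 126}} \cdot \frac{1}{216} = - \frac{29179}{35282} + \frac{3}{-7 + 156 \sqrt{140}} \cdot \frac{1}{216} = - \frac{29179}{35282} + \frac{3}{-7 + 156 \cdot 2 \sqrt{35}} \cdot \frac{1}{216} = - \frac{29179}{35282} + \frac{3}{-7 + 312 \sqrt{35}} \cdot \frac{1}{216} = - \frac{29179}{35282} + \frac{1}{72 \left(-7 + 312 \sqrt{35}\right)}$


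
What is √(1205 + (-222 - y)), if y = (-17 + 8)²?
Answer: √902 ≈ 30.033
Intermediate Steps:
y = 81 (y = (-9)² = 81)
√(1205 + (-222 - y)) = √(1205 + (-222 - 1*81)) = √(1205 + (-222 - 81)) = √(1205 - 303) = √902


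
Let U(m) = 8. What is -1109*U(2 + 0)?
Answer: -8872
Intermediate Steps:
-1109*U(2 + 0) = -1109*8 = -8872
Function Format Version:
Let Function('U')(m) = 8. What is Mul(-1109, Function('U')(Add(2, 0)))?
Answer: -8872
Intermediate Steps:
Mul(-1109, Function('U')(Add(2, 0))) = Mul(-1109, 8) = -8872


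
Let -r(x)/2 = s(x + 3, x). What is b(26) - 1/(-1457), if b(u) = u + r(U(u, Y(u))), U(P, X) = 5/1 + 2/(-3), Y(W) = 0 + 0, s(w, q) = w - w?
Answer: 37883/1457 ≈ 26.001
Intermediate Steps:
s(w, q) = 0
Y(W) = 0
U(P, X) = 13/3 (U(P, X) = 5*1 + 2*(-⅓) = 5 - ⅔ = 13/3)
r(x) = 0 (r(x) = -2*0 = 0)
b(u) = u (b(u) = u + 0 = u)
b(26) - 1/(-1457) = 26 - 1/(-1457) = 26 - 1*(-1/1457) = 26 + 1/1457 = 37883/1457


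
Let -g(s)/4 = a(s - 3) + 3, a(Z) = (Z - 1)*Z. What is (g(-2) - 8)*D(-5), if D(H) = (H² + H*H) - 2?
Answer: -6720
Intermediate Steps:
a(Z) = Z*(-1 + Z) (a(Z) = (-1 + Z)*Z = Z*(-1 + Z))
D(H) = -2 + 2*H² (D(H) = (H² + H²) - 2 = 2*H² - 2 = -2 + 2*H²)
g(s) = -12 - 4*(-4 + s)*(-3 + s) (g(s) = -4*((s - 3)*(-1 + (s - 3)) + 3) = -4*((-3 + s)*(-1 + (-3 + s)) + 3) = -4*((-3 + s)*(-4 + s) + 3) = -4*((-4 + s)*(-3 + s) + 3) = -4*(3 + (-4 + s)*(-3 + s)) = -12 - 4*(-4 + s)*(-3 + s))
(g(-2) - 8)*D(-5) = ((-60 - 4*(-2)² + 28*(-2)) - 8)*(-2 + 2*(-5)²) = ((-60 - 4*4 - 56) - 8)*(-2 + 2*25) = ((-60 - 16 - 56) - 8)*(-2 + 50) = (-132 - 8)*48 = -140*48 = -6720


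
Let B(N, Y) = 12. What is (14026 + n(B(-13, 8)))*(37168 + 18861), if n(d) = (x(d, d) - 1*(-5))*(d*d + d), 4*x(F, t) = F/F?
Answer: 831750505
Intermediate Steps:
x(F, t) = ¼ (x(F, t) = (F/F)/4 = (¼)*1 = ¼)
n(d) = 21*d/4 + 21*d²/4 (n(d) = (¼ - 1*(-5))*(d*d + d) = (¼ + 5)*(d² + d) = 21*(d + d²)/4 = 21*d/4 + 21*d²/4)
(14026 + n(B(-13, 8)))*(37168 + 18861) = (14026 + (21/4)*12*(1 + 12))*(37168 + 18861) = (14026 + (21/4)*12*13)*56029 = (14026 + 819)*56029 = 14845*56029 = 831750505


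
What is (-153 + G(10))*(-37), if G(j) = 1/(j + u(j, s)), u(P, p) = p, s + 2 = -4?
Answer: 22607/4 ≈ 5651.8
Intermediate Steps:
s = -6 (s = -2 - 4 = -6)
G(j) = 1/(-6 + j) (G(j) = 1/(j - 6) = 1/(-6 + j))
(-153 + G(10))*(-37) = (-153 + 1/(-6 + 10))*(-37) = (-153 + 1/4)*(-37) = (-153 + ¼)*(-37) = -611/4*(-37) = 22607/4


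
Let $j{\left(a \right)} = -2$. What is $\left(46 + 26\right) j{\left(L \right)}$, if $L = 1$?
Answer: $-144$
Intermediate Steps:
$\left(46 + 26\right) j{\left(L \right)} = \left(46 + 26\right) \left(-2\right) = 72 \left(-2\right) = -144$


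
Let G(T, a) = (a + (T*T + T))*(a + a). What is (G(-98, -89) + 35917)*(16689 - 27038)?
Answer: 16975557841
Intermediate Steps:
G(T, a) = 2*a*(T + a + T²) (G(T, a) = (a + (T² + T))*(2*a) = (a + (T + T²))*(2*a) = (T + a + T²)*(2*a) = 2*a*(T + a + T²))
(G(-98, -89) + 35917)*(16689 - 27038) = (2*(-89)*(-98 - 89 + (-98)²) + 35917)*(16689 - 27038) = (2*(-89)*(-98 - 89 + 9604) + 35917)*(-10349) = (2*(-89)*9417 + 35917)*(-10349) = (-1676226 + 35917)*(-10349) = -1640309*(-10349) = 16975557841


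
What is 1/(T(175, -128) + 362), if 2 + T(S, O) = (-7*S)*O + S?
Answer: 1/157335 ≈ 6.3559e-6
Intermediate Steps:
T(S, O) = -2 + S - 7*O*S (T(S, O) = -2 + ((-7*S)*O + S) = -2 + (-7*O*S + S) = -2 + (S - 7*O*S) = -2 + S - 7*O*S)
1/(T(175, -128) + 362) = 1/((-2 + 175 - 7*(-128)*175) + 362) = 1/((-2 + 175 + 156800) + 362) = 1/(156973 + 362) = 1/157335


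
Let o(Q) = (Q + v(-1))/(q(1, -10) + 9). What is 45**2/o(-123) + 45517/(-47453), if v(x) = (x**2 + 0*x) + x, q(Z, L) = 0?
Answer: -290143172/1945573 ≈ -149.13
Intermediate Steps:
v(x) = x + x**2 (v(x) = (x**2 + 0) + x = x**2 + x = x + x**2)
o(Q) = Q/9 (o(Q) = (Q - (1 - 1))/(0 + 9) = (Q - 1*0)/9 = (Q + 0)*(1/9) = Q*(1/9) = Q/9)
45**2/o(-123) + 45517/(-47453) = 45**2/(((1/9)*(-123))) + 45517/(-47453) = 2025/(-41/3) + 45517*(-1/47453) = 2025*(-3/41) - 45517/47453 = -6075/41 - 45517/47453 = -290143172/1945573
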